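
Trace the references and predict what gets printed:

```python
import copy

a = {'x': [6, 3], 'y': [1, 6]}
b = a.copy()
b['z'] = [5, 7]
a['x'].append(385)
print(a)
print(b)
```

Key concept: shallow copy of dict with mutable values.
Step by step:
`a = {'x': [6, 3], 'y': [1, 6]}` → a = {'x': [6, 3], 'y': [1, 6]}
`b = a.copy()` → b = {'x': [6, 3], 'y': [1, 6]}
`b['z'] = [5, 7]` → b = {'x': [6, 3], 'y': [1, 6], 'z': [5, 7]}
`a['x'].append(385)` → a = {'x': [6, 3, 385], 'y': [1, 6]}; b = {'x': [6, 3, 385], 'y': [1, 6], 'z': [5, 7]}
`print(a)` → prints {'x': [6, 3, 385], 'y': [1, 6]}
`print(b)` → prints {'x': [6, 3, 385], 'y': [1, 6], 'z': [5, 7]}

Answer:
{'x': [6, 3, 385], 'y': [1, 6]}
{'x': [6, 3, 385], 'y': [1, 6], 'z': [5, 7]}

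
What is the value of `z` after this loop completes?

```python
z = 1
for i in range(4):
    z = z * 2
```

Multiply by 2, 4 times: 1 * 2^4 = 16
`z` takes the values: 1 → 2 → 4 → 8 → 16

Answer: 16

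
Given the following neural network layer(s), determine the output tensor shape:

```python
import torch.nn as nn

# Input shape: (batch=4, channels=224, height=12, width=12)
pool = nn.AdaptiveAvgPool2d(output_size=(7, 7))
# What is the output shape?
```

Input: (4, 224, 12, 12) -> Output: (4, 224, 7, 7)

Answer: (4, 224, 7, 7)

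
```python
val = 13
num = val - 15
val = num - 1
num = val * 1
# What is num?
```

Trace:
`val = 13` → val = 13
`num = val - 15` → num = -2
`val = num - 1` → val = -3
`num = val * 1` → num = -3
So num = -3

Answer: -3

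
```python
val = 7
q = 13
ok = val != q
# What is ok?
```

Trace:
`val = 7` → val = 7
`q = 13` → q = 13
`ok = val != q` → ok = True
So ok = True

Answer: True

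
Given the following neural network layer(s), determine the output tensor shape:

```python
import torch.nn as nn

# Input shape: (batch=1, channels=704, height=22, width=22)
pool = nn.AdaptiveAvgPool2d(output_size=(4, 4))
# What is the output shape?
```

Input: (1, 704, 22, 22) -> Output: (1, 704, 4, 4)

Answer: (1, 704, 4, 4)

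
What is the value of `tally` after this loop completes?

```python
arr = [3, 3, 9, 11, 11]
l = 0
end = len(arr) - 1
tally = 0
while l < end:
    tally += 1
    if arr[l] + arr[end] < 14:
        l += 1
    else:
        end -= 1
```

Steps to find pair summing to 14
`tally` takes the values: 0 → 1 → 2 → 3 → 4

Answer: 4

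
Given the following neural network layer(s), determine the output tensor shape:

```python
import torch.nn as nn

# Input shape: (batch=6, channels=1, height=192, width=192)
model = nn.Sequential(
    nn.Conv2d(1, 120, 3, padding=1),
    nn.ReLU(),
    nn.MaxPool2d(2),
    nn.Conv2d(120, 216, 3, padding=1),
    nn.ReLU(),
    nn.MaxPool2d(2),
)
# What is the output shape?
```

Input: (6, 1, 192, 192) -> after first Conv2d: (6, 120, 192, 192) -> after first MaxPool2d: (6, 120, 96, 96) -> after second Conv2d: (6, 216, 96, 96) -> Output: (6, 216, 48, 48)

Answer: (6, 216, 48, 48)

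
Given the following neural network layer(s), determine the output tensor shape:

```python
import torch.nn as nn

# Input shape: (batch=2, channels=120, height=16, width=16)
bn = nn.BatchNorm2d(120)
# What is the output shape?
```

Input: (2, 120, 16, 16) -> Output: (2, 120, 16, 16)

Answer: (2, 120, 16, 16)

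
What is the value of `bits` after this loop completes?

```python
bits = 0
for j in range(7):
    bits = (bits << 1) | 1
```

Build 7 consecutive 1-bits: 0b1111111
`bits` takes the values: 0 → 1 → 3 → 7 → 15 → 31 → 63 → 127

Answer: 127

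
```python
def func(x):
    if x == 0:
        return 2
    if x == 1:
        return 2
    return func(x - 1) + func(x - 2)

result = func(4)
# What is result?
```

Build up from base cases: func(0)=2, func(1)=2, func(2)=4, func(3)=6, func(4)=10

Answer: 10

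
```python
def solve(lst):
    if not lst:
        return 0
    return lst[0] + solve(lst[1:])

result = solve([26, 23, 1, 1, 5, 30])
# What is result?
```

26 + 23 + 1 + 1 + 5 + 30 + 0 = 86

Answer: 86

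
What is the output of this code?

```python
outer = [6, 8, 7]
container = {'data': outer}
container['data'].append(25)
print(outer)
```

Key concept: dict holds reference to list.
Step by step:
`outer = [6, 8, 7]` → outer = [6, 8, 7]
`container = {'data': outer}` → container = {'data': [6, 8, 7]}
`container['data'].append(25)` → outer = [6, 8, 7, 25]; container = {'data': [6, 8, 7, 25]}
`print(outer)` → prints [6, 8, 7, 25]

Answer: [6, 8, 7, 25]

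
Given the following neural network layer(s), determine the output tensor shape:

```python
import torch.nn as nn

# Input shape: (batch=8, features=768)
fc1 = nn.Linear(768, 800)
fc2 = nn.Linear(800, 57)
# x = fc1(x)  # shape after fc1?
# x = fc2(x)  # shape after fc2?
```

Input: (8, 768) -> after fc1: (8, 800) -> Output: (8, 57)

Answer: (8, 57)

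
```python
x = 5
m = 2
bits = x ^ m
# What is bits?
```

Trace:
`x = 5` → x = 5
`m = 2` → m = 2
`bits = x ^ m` → bits = 7
So bits = 7

Answer: 7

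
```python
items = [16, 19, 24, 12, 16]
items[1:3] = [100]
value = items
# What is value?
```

Trace:
`items = [16, 19, 24, 12, 16]` → items = [16, 19, 24, 12, 16]
`items[1:3] = [100]` → items = [16, 100, 12, 16]
`value = items` → value = [16, 100, 12, 16]
So value = [16, 100, 12, 16]

Answer: [16, 100, 12, 16]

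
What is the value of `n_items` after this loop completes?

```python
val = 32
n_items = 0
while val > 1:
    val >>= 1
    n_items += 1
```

Count right shifts until 1
`n_items` takes the values: 0 → 1 → 2 → 3 → 4 → 5

Answer: 5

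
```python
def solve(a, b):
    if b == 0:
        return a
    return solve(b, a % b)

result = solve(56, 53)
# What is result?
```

solve(56, 53) -> solve(53, 3) -> solve(3, 2) -> solve(2, 1) -> solve(1, 0) -> 1

Answer: 1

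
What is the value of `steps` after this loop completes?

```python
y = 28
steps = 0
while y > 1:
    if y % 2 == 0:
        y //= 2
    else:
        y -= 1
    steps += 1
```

Steps to reduce 28 to 1
`steps` takes the values: 0 → 1 → 2 → 3 → 4 → 5 → 6

Answer: 6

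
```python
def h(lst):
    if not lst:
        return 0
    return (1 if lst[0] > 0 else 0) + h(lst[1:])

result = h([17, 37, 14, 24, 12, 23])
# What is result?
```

Count of positive elements in [17, 37, 14, 24, 12, 23] = 6

Answer: 6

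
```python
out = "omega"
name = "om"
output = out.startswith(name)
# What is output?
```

Trace:
`out = "omega"` → out = 'omega'
`name = "om"` → name = 'om'
`output = out.startswith(name)` → output = True
So output = True

Answer: True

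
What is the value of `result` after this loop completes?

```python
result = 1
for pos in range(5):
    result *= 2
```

2^5 = 32
`result` takes the values: 1 → 2 → 4 → 8 → 16 → 32

Answer: 32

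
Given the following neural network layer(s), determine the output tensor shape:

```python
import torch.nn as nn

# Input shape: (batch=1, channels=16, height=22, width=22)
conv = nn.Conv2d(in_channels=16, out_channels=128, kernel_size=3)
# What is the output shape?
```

Input: (1, 16, 22, 22) -> Output: (1, 128, 20, 20)

Answer: (1, 128, 20, 20)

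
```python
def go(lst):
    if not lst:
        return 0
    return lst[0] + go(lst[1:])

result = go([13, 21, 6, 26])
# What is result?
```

13 + 21 + 6 + 26 + 0 = 66

Answer: 66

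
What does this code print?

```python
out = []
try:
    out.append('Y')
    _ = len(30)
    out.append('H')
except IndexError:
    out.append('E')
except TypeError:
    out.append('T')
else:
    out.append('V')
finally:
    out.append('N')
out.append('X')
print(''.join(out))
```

Execution trace: 'Y' (try body) → 'T' (except TypeError) → 'N' (finally) → 'X' (after the try/except). Output: YTNX

Answer: YTNX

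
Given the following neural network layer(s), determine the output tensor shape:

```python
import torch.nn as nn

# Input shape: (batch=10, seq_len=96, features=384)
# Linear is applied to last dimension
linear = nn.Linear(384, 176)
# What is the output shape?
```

Input: (10, 96, 384) -> Output: (10, 96, 176)

Answer: (10, 96, 176)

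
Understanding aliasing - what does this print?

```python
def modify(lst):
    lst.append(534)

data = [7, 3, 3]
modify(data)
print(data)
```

Key concept: function modifies passed list.
Step by step:
`data = [7, 3, 3]` → data = [7, 3, 3]
`modify(data)` → data = [7, 3, 3, 534]
`print(data)` → prints [7, 3, 3, 534]

Answer: [7, 3, 3, 534]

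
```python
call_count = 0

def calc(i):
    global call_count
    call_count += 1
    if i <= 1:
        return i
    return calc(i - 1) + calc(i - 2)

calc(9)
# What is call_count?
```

Calls(i) = 1 + Calls(i-1) + Calls(i-2); Calls(0)=Calls(1)=1. For i=9 this gives 109.

Answer: 109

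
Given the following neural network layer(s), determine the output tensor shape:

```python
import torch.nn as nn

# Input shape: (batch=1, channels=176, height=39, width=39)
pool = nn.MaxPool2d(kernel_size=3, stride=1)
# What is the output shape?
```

Input: (1, 176, 39, 39) -> Output: (1, 176, 37, 37)

Answer: (1, 176, 37, 37)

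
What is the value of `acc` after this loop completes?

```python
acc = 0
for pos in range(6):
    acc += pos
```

Sum of 0 to 5 = 15
`acc` takes the values: 0 → 1 → 3 → 6 → 10 → 15

Answer: 15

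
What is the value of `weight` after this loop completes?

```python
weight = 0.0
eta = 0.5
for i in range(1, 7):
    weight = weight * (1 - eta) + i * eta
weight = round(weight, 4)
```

Moving average with lr=0.5
`weight` takes the values: 0.0 → 0.5 → 1.25 → 2.125 → 3.0625 → 4.03125 → 5.015625 → 5.0156

Answer: 5.0156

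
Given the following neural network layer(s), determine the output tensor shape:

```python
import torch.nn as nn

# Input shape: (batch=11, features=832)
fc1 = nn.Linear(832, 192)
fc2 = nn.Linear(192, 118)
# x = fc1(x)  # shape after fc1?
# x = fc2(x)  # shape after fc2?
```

Input: (11, 832) -> after fc1: (11, 192) -> Output: (11, 118)

Answer: (11, 118)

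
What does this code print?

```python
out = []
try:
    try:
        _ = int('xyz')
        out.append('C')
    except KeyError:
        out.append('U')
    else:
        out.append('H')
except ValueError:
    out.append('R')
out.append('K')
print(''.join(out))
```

Execution trace: 'R' (outer except ValueError) → 'K' (after the try/except). Output: RK

Answer: RK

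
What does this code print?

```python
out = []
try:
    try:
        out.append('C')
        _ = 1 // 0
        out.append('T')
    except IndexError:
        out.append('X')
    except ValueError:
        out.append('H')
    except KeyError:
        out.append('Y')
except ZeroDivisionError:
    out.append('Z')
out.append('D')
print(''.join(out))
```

Execution trace: 'C' (try body) → 'Z' (outer except ZeroDivisionError) → 'D' (after the try/except). Output: CZD

Answer: CZD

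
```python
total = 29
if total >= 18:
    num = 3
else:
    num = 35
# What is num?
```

Trace:
`total = 29` → total = 29
`if total >= 18: ...` → total >= 18 is True → num = 3
So num = 3

Answer: 3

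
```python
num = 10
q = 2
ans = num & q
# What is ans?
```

Trace:
`num = 10` → num = 10
`q = 2` → q = 2
`ans = num & q` → ans = 2
So ans = 2

Answer: 2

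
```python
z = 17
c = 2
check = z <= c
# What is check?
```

Trace:
`z = 17` → z = 17
`c = 2` → c = 2
`check = z <= c` → check = False
So check = False

Answer: False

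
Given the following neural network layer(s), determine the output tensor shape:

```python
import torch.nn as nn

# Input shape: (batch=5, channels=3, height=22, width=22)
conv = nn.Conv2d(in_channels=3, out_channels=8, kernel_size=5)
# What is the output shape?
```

Input: (5, 3, 22, 22) -> Output: (5, 8, 18, 18)

Answer: (5, 8, 18, 18)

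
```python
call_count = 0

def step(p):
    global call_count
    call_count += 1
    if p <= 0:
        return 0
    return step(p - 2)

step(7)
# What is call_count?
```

Linear recursion stepping by 2: 5 calls from p=7 down to ≤0.

Answer: 5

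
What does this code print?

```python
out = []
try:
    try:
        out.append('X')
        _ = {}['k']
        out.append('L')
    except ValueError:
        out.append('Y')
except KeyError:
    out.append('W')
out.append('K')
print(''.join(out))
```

Execution trace: 'X' (try body) → 'W' (outer except KeyError) → 'K' (after the try/except). Output: XWK

Answer: XWK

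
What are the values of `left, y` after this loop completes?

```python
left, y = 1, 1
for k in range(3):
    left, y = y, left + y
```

Fibonacci: after 3 iterations
`left, y` takes the values: (1, 1) → (1, 2) → (2, 3) → (3, 5)

Answer: 3, 5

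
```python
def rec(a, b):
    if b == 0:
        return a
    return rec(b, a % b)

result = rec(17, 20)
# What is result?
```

rec(17, 20) -> rec(20, 17) -> rec(17, 3) -> rec(3, 2) -> rec(2, 1) -> rec(1, 0) -> 1

Answer: 1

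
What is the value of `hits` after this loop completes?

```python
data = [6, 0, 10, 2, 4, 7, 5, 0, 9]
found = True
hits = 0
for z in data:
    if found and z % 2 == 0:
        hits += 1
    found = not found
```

Count even values at even positions
`hits` takes the values: 0 → 1 → 2 → 3

Answer: 3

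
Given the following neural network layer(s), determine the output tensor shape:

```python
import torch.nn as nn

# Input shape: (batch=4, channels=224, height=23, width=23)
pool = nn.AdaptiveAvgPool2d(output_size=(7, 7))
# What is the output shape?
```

Input: (4, 224, 23, 23) -> Output: (4, 224, 7, 7)

Answer: (4, 224, 7, 7)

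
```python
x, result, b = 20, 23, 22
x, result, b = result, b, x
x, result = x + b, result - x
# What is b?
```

Trace:
`x, result, b = 20, 23, 22` → x = 20; result = 23; b = 22
`x, result, b = result, b, x` → x = 23; result = 22; b = 20
`x, result = x + b, result - x` → x = 43; result = -1
So b = 20

Answer: 20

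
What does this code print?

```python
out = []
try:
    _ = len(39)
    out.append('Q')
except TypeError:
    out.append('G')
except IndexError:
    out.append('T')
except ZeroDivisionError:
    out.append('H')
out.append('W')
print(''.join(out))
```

Execution trace: 'G' (except TypeError) → 'W' (after the try/except). Output: GW

Answer: GW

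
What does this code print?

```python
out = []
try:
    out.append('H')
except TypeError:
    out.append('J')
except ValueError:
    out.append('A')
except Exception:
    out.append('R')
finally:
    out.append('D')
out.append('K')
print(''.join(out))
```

Execution trace: 'H' (try body, no exception) → 'D' (finally) → 'K' (after the try/except). Output: HDK

Answer: HDK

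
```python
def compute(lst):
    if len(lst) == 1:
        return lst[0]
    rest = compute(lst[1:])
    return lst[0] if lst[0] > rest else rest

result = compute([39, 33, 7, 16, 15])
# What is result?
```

Recursive max over [39, 33, 7, 16, 15] = 39

Answer: 39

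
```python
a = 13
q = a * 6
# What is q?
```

Trace:
`a = 13` → a = 13
`q = a * 6` → q = 78
So q = 78

Answer: 78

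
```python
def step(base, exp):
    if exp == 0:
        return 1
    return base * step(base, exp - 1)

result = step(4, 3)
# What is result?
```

step(4, 3) = 4 * 4 * 4 = 64

Answer: 64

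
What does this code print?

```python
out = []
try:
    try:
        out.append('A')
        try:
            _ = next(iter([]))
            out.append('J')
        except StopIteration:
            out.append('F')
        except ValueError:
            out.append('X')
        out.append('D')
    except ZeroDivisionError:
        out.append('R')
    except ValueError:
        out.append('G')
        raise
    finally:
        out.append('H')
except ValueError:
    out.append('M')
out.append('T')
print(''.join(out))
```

Execution trace: 'A' (try body) → 'F' (inner except StopIteration) → 'D' (try body, no exception) → 'H' (finally) → 'T' (after the try/except). Output: AFDHT

Answer: AFDHT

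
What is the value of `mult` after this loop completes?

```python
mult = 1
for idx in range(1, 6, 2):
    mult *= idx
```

Product of 1, 3, 5, ... up to 5
`mult` takes the values: 1 → 3 → 15

Answer: 15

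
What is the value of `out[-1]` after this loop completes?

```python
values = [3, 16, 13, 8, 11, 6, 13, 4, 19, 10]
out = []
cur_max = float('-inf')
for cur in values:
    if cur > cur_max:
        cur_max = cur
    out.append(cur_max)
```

Running max ends at 19
`out` takes the values: [] → [3] → [3, 16] → [3, 16, 16] → [3, 16, 16, 16] → [3, 16, 16, 16, 16] → [3, 16, 16, 16, 16, 16] → [3, 16, 16, 16, 16, 16, 16] → [3, 16, 16, 16, 16, 16, 16, 16] → [3, 16, 16, 16, 16, 16, 16, 16, 19] → [3, 16, 16, 16, 16, 16, 16, 16, 19, 19]
So `out[-1]` = 19

Answer: 19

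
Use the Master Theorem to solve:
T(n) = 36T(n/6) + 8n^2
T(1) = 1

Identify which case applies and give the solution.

a=36, b=6, f(n)=8n^2. log_6(36) = 2. Since c=2 = 2, Case 2 applies: T(n) = Θ(n^log_b(a) · log n) = O(n^2 log n).

Answer: O(n^2 log n) - Case 2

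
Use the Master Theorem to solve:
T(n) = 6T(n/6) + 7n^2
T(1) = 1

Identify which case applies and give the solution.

a=6, b=6, f(n)=7n^2. log_6(6) = 1. Since c=2 > 1 and the regularity condition holds (6(n/6)^2 = (6/6^2)n^2 with 6/6^2 < 1), Case 3 applies: T(n) = Θ(f(n)) = O(n^2).

Answer: O(n^2) - Case 3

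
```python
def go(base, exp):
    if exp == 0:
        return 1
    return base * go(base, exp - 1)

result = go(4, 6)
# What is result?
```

go(4, 6) = 4 * 4 * 4 * 4 * 4 * 4 = 4096

Answer: 4096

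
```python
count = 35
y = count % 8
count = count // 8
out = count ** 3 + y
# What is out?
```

Trace:
`count = 35` → count = 35
`y = count % 8` → y = 3
`count = count // 8` → count = 4
`out = count ** 3 + y` → out = 67
So out = 67

Answer: 67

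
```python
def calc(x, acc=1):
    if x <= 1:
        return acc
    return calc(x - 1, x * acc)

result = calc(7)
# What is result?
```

Accumulator trace (n, acc): (7, 1) -> (6, 7) -> (5, 42) -> (4, 210) -> (3, 840) -> (2, 2520) -> (1, 5040) -> return 5040

Answer: 5040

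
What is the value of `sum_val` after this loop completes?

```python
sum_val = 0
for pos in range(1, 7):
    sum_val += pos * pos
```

Sum of squares 1² to 6² = 91
`sum_val` takes the values: 0 → 1 → 5 → 14 → 30 → 55 → 91

Answer: 91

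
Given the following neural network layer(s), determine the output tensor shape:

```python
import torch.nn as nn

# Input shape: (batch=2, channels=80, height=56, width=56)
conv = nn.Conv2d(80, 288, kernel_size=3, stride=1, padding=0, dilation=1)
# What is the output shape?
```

Input: (2, 80, 56, 56) -> Output: (2, 288, 54, 54)

Answer: (2, 288, 54, 54)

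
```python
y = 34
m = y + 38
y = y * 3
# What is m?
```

Trace:
`y = 34` → y = 34
`m = y + 38` → m = 72
`y = y * 3` → y = 102
So m = 72

Answer: 72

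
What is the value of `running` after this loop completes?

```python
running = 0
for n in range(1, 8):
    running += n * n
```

Sum of squares 1² to 7² = 140
`running` takes the values: 0 → 1 → 5 → 14 → 30 → 55 → 91 → 140

Answer: 140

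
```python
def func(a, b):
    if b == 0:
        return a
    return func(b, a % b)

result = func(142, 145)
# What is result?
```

func(142, 145) -> func(145, 142) -> func(142, 3) -> func(3, 1) -> func(1, 0) -> 1

Answer: 1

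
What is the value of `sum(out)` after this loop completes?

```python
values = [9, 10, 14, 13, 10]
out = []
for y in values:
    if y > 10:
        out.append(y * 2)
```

Sum of doubled values > 10
`out` takes the values: [] → [28] → [28, 26]
So `sum(out)` = 54

Answer: 54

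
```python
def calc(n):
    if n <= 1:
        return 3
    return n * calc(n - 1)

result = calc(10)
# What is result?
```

calc(10) = 10 * 9 * 8 * 7 * 6 * 5 * 4 * 3 * 2 * 3 = 10886400

Answer: 10886400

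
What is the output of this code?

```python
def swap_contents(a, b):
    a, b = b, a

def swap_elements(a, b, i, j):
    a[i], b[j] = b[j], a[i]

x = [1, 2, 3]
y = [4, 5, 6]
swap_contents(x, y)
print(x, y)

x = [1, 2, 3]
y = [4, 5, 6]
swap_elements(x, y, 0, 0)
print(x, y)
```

Key concept: parameter rebinding vs mutation.
Step by step:
`x = [1, 2, 3]` → x = [1, 2, 3]
`y = [4, 5, 6]` → y = [4, 5, 6]
`swap_contents(x, y)` → no visible change to tracked variables
`print(x, y)` → prints [1, 2, 3] [4, 5, 6]
`x = [1, 2, 3]` → x = [1, 2, 3]
`y = [4, 5, 6]` → y = [4, 5, 6]
`swap_elements(x, y, 0, 0)` → x = [4, 2, 3]; y = [1, 5, 6]
`print(x, y)` → prints [4, 2, 3] [1, 5, 6]

Answer:
[1, 2, 3] [4, 5, 6]
[4, 2, 3] [1, 5, 6]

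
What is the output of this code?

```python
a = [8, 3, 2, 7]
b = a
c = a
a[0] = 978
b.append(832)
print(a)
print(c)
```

Key concept: multiple aliases.
Step by step:
`a = [8, 3, 2, 7]` → a = [8, 3, 2, 7]
`b = a` → b = [8, 3, 2, 7] (same object as a)
`c = a` → c = [8, 3, 2, 7] (same object as a, b)
`a[0] = 978` → a = [978, 3, 2, 7] (same object as b, c); b = [978, 3, 2, 7] (same object as a, c); c = [978, 3, 2, 7] (same object as a, b)
`b.append(832)` → a = [978, 3, 2, 7, 832] (same object as b, c); b = [978, 3, 2, 7, 832] (same object as a, c); c = [978, 3, 2, 7, 832] (same object as a, b)
`print(a)` → prints [978, 3, 2, 7, 832]
`print(c)` → prints [978, 3, 2, 7, 832]

Answer:
[978, 3, 2, 7, 832]
[978, 3, 2, 7, 832]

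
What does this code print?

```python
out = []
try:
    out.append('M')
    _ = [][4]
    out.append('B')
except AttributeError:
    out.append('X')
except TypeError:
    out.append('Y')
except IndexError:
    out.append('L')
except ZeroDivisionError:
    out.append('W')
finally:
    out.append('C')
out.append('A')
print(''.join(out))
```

Execution trace: 'M' (try body) → 'L' (except IndexError) → 'C' (finally) → 'A' (after the try/except). Output: MLCA

Answer: MLCA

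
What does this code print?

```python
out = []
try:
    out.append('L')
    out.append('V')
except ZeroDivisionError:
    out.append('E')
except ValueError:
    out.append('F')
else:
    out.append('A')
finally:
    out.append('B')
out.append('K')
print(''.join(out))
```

Execution trace: 'L' (try body) → 'V' (try body, no exception) → 'A' (else) → 'B' (finally) → 'K' (after the try/except). Output: LVABK

Answer: LVABK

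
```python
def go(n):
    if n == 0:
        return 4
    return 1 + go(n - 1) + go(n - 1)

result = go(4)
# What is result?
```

go(n) = 1 + 2·go(n-1), go(0)=4. Closed form: (4+1)·2^4 - 1 = 79.

Answer: 79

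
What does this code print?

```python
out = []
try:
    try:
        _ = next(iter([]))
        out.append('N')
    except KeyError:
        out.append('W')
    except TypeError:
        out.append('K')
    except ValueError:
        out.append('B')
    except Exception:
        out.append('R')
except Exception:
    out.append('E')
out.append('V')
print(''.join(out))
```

Execution trace: 'R' (inner except Exception) → 'V' (after the try/except). Output: RV

Answer: RV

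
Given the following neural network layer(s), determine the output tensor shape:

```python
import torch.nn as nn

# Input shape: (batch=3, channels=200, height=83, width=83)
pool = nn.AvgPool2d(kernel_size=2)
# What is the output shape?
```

Input: (3, 200, 83, 83) -> Output: (3, 200, 41, 41)

Answer: (3, 200, 41, 41)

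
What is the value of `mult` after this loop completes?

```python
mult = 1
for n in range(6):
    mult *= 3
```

3^6 = 729
`mult` takes the values: 1 → 3 → 9 → 27 → 81 → 243 → 729

Answer: 729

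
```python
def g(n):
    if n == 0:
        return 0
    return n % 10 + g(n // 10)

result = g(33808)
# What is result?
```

Sum of digits of 33808: 8 + 0 + 8 + 3 + 3 = 22

Answer: 22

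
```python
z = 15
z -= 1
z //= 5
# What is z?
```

Trace:
`z = 15` → z = 15
`z -= 1` → z = 14
`z //= 5` → z = 2
So z = 2

Answer: 2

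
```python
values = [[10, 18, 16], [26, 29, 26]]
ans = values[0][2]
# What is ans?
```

Trace:
`values = [[10, 18, 16], [26, 29, 26]]` → values = [[10, 18, 16], [26, 29, 26]]
`ans = values[0][2]` → ans = 16
So ans = 16

Answer: 16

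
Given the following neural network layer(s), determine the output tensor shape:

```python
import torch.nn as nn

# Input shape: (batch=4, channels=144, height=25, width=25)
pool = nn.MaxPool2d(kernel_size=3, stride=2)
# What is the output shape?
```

Input: (4, 144, 25, 25) -> Output: (4, 144, 12, 12)

Answer: (4, 144, 12, 12)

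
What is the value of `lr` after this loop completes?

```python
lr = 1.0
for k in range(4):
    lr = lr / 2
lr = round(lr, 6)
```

Halving LR 4 times: 1 / 2^4
`lr` takes the values: 1.0 → 0.5 → 0.25 → 0.125 → 0.0625

Answer: 0.0625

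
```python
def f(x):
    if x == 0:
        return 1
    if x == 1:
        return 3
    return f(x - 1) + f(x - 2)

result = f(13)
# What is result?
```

Build up from base cases: f(0)=1, f(1)=3, f(2)=4, f(3)=7, f(4)=11, f(5)=18, f(6)=29, ..., f(13)=843

Answer: 843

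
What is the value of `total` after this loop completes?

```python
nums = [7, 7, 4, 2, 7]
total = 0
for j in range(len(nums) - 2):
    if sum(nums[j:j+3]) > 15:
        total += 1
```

Count windows with sum > 15
`total` takes the values: 0 → 1

Answer: 1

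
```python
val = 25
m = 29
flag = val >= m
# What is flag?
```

Trace:
`val = 25` → val = 25
`m = 29` → m = 29
`flag = val >= m` → flag = False
So flag = False

Answer: False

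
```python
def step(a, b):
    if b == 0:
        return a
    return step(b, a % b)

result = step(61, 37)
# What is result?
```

step(61, 37) -> step(37, 24) -> step(24, 13) -> step(13, 11) -> step(11, 2) -> step(2, 1) -> step(1, 0) -> 1

Answer: 1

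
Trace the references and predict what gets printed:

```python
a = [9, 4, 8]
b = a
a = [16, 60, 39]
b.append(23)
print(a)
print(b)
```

Key concept: rebinding vs mutation: a is rebound to a new list, b still points at the original.
Step by step:
`a = [9, 4, 8]` → a = [9, 4, 8]
`b = a` → b = [9, 4, 8] (same object as a)
`a = [16, 60, 39]` → a = [16, 60, 39]
`b.append(23)` → b = [9, 4, 8, 23]
`print(a)` → prints [16, 60, 39]
`print(b)` → prints [9, 4, 8, 23]

Answer:
[16, 60, 39]
[9, 4, 8, 23]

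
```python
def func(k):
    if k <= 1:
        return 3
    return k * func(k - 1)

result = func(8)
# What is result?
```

func(8) = 8 * 7 * 6 * 5 * 4 * 3 * 2 * 3 = 120960

Answer: 120960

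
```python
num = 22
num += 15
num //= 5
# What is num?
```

Trace:
`num = 22` → num = 22
`num += 15` → num = 37
`num //= 5` → num = 7
So num = 7

Answer: 7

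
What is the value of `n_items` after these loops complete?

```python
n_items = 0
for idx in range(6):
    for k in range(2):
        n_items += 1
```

6 * 2 = 12
`n_items` takes the values: 0 → 1 → 2 → 3 → 4 → 5 → 6 → 7 → 8 → 9 → 10 → 11 → 12

Answer: 12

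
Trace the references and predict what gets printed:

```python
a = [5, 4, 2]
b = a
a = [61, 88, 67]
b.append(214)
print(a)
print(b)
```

Key concept: rebinding vs mutation: a is rebound to a new list, b still points at the original.
Step by step:
`a = [5, 4, 2]` → a = [5, 4, 2]
`b = a` → b = [5, 4, 2] (same object as a)
`a = [61, 88, 67]` → a = [61, 88, 67]
`b.append(214)` → b = [5, 4, 2, 214]
`print(a)` → prints [61, 88, 67]
`print(b)` → prints [5, 4, 2, 214]

Answer:
[61, 88, 67]
[5, 4, 2, 214]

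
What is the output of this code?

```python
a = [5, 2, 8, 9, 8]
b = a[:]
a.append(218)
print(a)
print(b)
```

Key concept: slice [:] creates copy.
Step by step:
`a = [5, 2, 8, 9, 8]` → a = [5, 2, 8, 9, 8]
`b = a[:]` → b = [5, 2, 8, 9, 8]
`a.append(218)` → a = [5, 2, 8, 9, 8, 218]
`print(a)` → prints [5, 2, 8, 9, 8, 218]
`print(b)` → prints [5, 2, 8, 9, 8]

Answer:
[5, 2, 8, 9, 8, 218]
[5, 2, 8, 9, 8]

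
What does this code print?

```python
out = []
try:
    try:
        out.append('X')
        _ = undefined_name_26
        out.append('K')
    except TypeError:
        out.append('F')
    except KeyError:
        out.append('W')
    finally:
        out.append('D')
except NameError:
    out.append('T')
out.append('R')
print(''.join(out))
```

Execution trace: 'X' (try body) → 'D' (finally) → 'T' (outer except NameError) → 'R' (after the try/except). Output: XDTR

Answer: XDTR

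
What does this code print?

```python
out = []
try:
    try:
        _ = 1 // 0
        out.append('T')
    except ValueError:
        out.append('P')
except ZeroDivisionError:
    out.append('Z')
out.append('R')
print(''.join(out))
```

Execution trace: 'Z' (outer except ZeroDivisionError) → 'R' (after the try/except). Output: ZR

Answer: ZR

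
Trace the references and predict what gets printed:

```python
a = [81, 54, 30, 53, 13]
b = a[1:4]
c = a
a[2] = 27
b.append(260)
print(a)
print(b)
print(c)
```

Key concept: slice vs alias.
Step by step:
`a = [81, 54, 30, 53, 13]` → a = [81, 54, 30, 53, 13]
`b = a[1:4]` → b = [54, 30, 53]
`c = a` → c = [81, 54, 30, 53, 13] (same object as a)
`a[2] = 27` → a = [81, 54, 27, 53, 13] (same object as c); c = [81, 54, 27, 53, 13] (same object as a)
`b.append(260)` → b = [54, 30, 53, 260]
`print(a)` → prints [81, 54, 27, 53, 13]
`print(b)` → prints [54, 30, 53, 260]
`print(c)` → prints [81, 54, 27, 53, 13]

Answer:
[81, 54, 27, 53, 13]
[54, 30, 53, 260]
[81, 54, 27, 53, 13]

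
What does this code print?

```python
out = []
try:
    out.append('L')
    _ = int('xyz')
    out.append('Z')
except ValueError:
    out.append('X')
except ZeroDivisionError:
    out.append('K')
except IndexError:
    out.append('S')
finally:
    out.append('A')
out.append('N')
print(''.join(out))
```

Execution trace: 'L' (try body) → 'X' (except ValueError) → 'A' (finally) → 'N' (after the try/except). Output: LXAN

Answer: LXAN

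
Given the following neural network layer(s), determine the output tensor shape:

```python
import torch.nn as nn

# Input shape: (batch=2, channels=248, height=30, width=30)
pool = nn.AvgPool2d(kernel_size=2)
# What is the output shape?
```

Input: (2, 248, 30, 30) -> Output: (2, 248, 15, 15)

Answer: (2, 248, 15, 15)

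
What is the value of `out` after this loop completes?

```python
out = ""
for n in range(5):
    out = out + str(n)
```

Concatenate digits 0 to 4
`out` takes the values: "" → "0" → "01" → "012" → "0123" → "01234"

Answer: "01234"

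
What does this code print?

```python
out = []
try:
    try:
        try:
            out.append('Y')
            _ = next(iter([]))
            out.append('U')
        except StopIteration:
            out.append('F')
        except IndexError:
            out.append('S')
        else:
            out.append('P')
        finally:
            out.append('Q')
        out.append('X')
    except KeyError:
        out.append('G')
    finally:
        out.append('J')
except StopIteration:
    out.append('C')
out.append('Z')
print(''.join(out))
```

Execution trace: 'Y' (inner try body) → 'F' (inner except StopIteration) → 'Q' (inner finally) → 'X' (try body, no exception) → 'J' (finally) → 'Z' (after the try/except). Output: YFQXJZ

Answer: YFQXJZ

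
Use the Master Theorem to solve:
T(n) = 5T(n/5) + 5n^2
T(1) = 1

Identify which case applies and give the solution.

a=5, b=5, f(n)=5n^2. log_5(5) = 1. Since c=2 > 1 and the regularity condition holds (5(n/5)^2 = (5/5^2)n^2 with 5/5^2 < 1), Case 3 applies: T(n) = Θ(f(n)) = O(n^2).

Answer: O(n^2) - Case 3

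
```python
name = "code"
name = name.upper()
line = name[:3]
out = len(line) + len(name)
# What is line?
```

Trace:
`name = "code"` → name = 'code'
`name = name.upper()` → name = 'CODE'
`line = name[:3]` → line = 'COD'
`out = len(line) + len(name)` → out = 7
So line = 'COD'

Answer: 'COD'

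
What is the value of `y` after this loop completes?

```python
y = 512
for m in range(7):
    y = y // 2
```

Halve 7 times: 512 // 2^7 = 4
`y` takes the values: 512 → 256 → 128 → 64 → 32 → 16 → 8 → 4

Answer: 4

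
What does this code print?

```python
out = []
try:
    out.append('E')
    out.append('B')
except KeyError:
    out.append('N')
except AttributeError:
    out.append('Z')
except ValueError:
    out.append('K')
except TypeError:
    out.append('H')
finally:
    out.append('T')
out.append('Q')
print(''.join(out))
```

Execution trace: 'E' (try body) → 'B' (try body, no exception) → 'T' (finally) → 'Q' (after the try/except). Output: EBTQ

Answer: EBTQ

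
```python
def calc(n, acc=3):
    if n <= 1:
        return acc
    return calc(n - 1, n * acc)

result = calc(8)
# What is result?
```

Accumulator trace (n, acc): (8, 3) -> (7, 24) -> (6, 168) -> (5, 1008) -> (4, 5040) -> (3, 20160) -> (2, 60480) -> (1, 120960) -> return 120960

Answer: 120960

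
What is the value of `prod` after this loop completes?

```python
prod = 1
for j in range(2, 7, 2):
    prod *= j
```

Product of even numbers 2 to 6
`prod` takes the values: 1 → 2 → 8 → 48

Answer: 48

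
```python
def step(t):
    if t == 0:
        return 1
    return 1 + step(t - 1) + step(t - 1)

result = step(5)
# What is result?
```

step(t) = 1 + 2·step(t-1), step(0)=1. Closed form: (1+1)·2^5 - 1 = 63.

Answer: 63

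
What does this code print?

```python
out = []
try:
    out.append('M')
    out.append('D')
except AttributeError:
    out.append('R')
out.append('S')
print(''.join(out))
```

Execution trace: 'M' (try body) → 'D' (try body, no exception) → 'S' (after the try/except). Output: MDS

Answer: MDS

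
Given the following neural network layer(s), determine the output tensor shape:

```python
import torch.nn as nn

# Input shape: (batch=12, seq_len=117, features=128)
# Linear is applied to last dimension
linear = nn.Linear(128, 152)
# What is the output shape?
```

Input: (12, 117, 128) -> Output: (12, 117, 152)

Answer: (12, 117, 152)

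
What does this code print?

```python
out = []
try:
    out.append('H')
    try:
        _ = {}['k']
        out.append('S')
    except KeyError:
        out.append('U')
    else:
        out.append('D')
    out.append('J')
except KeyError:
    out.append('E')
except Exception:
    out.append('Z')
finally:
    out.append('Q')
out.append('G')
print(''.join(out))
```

Execution trace: 'H' (try body) → 'U' (inner except KeyError) → 'J' (try body, no exception) → 'Q' (finally) → 'G' (after the try/except). Output: HUJQG

Answer: HUJQG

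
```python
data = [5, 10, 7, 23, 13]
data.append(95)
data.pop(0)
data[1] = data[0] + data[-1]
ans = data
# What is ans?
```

Trace:
`data = [5, 10, 7, 23, 13]` → data = [5, 10, 7, 23, 13]
`data.append(95)` → data = [5, 10, 7, 23, 13, 95]
`data.pop(0)` → data = [10, 7, 23, 13, 95]
`data[1] = data[0] + data[-1]` → data = [10, 105, 23, 13, 95]
`ans = data` → ans = [10, 105, 23, 13, 95]
So ans = [10, 105, 23, 13, 95]

Answer: [10, 105, 23, 13, 95]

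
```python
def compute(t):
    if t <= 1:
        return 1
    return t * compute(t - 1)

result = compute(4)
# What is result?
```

compute(4) = 4 * 3 * 2 * 1 = 24

Answer: 24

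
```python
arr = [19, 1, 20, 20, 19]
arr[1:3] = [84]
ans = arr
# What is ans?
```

Trace:
`arr = [19, 1, 20, 20, 19]` → arr = [19, 1, 20, 20, 19]
`arr[1:3] = [84]` → arr = [19, 84, 20, 19]
`ans = arr` → ans = [19, 84, 20, 19]
So ans = [19, 84, 20, 19]

Answer: [19, 84, 20, 19]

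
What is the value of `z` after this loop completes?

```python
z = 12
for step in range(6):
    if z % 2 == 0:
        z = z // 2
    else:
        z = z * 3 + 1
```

Collatz-style transformation from 12
`z` takes the values: 12 → 6 → 3 → 10 → 5 → 16 → 8

Answer: 8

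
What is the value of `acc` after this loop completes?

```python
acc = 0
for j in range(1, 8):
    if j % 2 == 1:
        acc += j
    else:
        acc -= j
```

Add odd, subtract even
`acc` takes the values: 0 → 1 → -1 → 2 → -2 → 3 → -3 → 4

Answer: 4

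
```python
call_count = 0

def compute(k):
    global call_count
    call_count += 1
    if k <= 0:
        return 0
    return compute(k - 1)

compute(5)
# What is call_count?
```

Linear recursion stepping by 1: 6 calls from k=5 down to ≤0.

Answer: 6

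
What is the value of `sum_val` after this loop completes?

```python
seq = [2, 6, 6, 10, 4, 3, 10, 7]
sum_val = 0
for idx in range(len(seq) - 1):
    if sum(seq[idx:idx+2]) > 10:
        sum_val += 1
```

Count windows with sum > 10
`sum_val` takes the values: 0 → 1 → 2 → 3 → 4 → 5

Answer: 5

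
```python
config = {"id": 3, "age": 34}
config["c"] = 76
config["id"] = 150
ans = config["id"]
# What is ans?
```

Trace:
`config = {"id": 3, "age": 34}` → config = {'id': 3, 'age': 34}
`config["c"] = 76` → config = {'id': 3, 'age': 34, 'c': 76}
`config["id"] = 150` → config = {'id': 150, 'age': 34, 'c': 76}
`ans = config["id"]` → ans = 150
So ans = 150

Answer: 150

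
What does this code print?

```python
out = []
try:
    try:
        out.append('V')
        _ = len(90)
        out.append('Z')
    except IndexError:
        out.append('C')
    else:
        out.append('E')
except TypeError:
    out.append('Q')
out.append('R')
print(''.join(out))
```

Execution trace: 'V' (try body) → 'Q' (outer except TypeError) → 'R' (after the try/except). Output: VQR

Answer: VQR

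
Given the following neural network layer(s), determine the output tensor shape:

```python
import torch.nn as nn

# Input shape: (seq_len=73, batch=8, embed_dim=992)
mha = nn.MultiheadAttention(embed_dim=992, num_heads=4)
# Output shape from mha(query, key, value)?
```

Input: (73, 8, 992) -> Output: (73, 8, 992)

Answer: (73, 8, 992)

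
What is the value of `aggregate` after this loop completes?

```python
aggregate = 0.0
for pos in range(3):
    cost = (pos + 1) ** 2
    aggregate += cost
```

Sum of squared losses 1² + 2² + ... + 3²
`aggregate` takes the values: 0.0 → 1.0 → 5.0 → 14.0

Answer: 14.0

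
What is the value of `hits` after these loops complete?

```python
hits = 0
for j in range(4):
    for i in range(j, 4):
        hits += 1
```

Upper triangle: 4 + 3 + ... + 1
`hits` takes the values: 0 → 1 → 2 → 3 → 4 → 5 → 6 → 7 → 8 → 9 → 10

Answer: 10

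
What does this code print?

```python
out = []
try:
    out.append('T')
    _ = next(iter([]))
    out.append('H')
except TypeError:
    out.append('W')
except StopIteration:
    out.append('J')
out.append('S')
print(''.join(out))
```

Execution trace: 'T' (try body) → 'J' (except StopIteration) → 'S' (after the try/except). Output: TJS

Answer: TJS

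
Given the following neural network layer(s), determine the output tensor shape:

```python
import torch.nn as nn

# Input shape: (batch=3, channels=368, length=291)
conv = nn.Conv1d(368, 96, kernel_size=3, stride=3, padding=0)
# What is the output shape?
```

Input: (3, 368, 291) -> Output: (3, 96, 97)

Answer: (3, 96, 97)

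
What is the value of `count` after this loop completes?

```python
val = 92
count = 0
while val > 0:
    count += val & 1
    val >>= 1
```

Count set bits in 92 (binary: 0b1011100)
`count` takes the values: 0 → 1 → 2 → 3 → 4

Answer: 4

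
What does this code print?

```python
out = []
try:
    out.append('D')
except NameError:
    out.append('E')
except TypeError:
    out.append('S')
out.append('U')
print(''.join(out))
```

Execution trace: 'D' (try body, no exception) → 'U' (after the try/except). Output: DU

Answer: DU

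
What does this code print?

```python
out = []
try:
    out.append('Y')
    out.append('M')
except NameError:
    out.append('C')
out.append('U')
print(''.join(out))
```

Execution trace: 'Y' (try body) → 'M' (try body, no exception) → 'U' (after the try/except). Output: YMU

Answer: YMU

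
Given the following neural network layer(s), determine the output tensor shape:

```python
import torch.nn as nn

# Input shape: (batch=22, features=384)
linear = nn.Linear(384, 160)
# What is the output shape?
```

Input: (22, 384) -> Output: (22, 160)

Answer: (22, 160)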